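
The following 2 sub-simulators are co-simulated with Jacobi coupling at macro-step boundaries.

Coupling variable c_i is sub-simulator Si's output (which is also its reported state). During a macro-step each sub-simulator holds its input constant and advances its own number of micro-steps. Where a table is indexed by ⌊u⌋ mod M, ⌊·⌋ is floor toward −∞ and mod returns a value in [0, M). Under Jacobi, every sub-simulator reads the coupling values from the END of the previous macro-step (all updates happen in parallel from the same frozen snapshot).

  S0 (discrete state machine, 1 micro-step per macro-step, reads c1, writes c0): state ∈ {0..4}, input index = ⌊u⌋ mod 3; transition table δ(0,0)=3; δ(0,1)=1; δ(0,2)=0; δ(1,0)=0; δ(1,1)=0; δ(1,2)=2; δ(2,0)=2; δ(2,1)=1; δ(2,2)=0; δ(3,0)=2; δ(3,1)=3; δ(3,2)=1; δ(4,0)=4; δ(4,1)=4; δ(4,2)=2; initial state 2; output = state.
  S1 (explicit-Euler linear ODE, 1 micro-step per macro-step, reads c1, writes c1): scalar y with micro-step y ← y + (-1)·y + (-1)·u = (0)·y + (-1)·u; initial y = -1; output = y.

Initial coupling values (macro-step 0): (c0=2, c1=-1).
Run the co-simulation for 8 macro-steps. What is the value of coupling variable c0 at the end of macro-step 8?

c0 at macro-step 8 = 1

macro 1: S0 reads c1=-1 → after 1×micro: 0; S1 reads c1=-1 → after 1×micro: 1 ⇒ (c0=0, c1=1)
macro 2: S0 reads c1=1 → after 1×micro: 1; S1 reads c1=1 → after 1×micro: -1 ⇒ (c0=1, c1=-1)
macro 3: S0 reads c1=-1 → after 1×micro: 2; S1 reads c1=-1 → after 1×micro: 1 ⇒ (c0=2, c1=1)
macro 4: S0 reads c1=1 → after 1×micro: 1; S1 reads c1=1 → after 1×micro: -1 ⇒ (c0=1, c1=-1)
macro 5: S0 reads c1=-1 → after 1×micro: 2; S1 reads c1=-1 → after 1×micro: 1 ⇒ (c0=2, c1=1)
macro 6: S0 reads c1=1 → after 1×micro: 1; S1 reads c1=1 → after 1×micro: -1 ⇒ (c0=1, c1=-1)
macro 7: S0 reads c1=-1 → after 1×micro: 2; S1 reads c1=-1 → after 1×micro: 1 ⇒ (c0=2, c1=1)
macro 8: S0 reads c1=1 → after 1×micro: 1; S1 reads c1=1 → after 1×micro: -1 ⇒ (c0=1, c1=-1)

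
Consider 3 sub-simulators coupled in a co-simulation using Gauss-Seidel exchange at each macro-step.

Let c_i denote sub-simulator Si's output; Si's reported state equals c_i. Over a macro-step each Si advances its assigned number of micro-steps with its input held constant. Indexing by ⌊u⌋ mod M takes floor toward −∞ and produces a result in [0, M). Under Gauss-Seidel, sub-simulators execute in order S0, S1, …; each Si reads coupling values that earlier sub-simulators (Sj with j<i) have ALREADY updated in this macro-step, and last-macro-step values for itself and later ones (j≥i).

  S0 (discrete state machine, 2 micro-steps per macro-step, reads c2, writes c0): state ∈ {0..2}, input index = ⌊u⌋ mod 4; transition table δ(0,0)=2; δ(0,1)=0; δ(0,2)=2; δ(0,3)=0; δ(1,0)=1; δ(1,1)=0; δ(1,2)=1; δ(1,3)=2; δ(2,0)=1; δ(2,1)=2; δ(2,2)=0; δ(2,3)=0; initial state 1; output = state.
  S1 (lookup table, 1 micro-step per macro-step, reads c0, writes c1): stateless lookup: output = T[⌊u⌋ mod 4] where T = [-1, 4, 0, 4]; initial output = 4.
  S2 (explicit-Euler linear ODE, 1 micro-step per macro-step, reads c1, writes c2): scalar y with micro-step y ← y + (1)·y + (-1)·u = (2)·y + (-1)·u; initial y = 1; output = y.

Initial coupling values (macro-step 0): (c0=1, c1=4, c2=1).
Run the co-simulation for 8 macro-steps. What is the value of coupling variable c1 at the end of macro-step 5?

c1 at macro-step 5 = -1

macro 1: S0 reads c2=1 → after 2×micro: 0; S1 reads c0=0 → after 1×micro: -1; S2 reads c1=-1 → after 1×micro: 3 ⇒ (c0=0, c1=-1, c2=3)
macro 2: S0 reads c2=3 → after 2×micro: 0; S1 reads c0=0 → after 1×micro: -1; S2 reads c1=-1 → after 1×micro: 7 ⇒ (c0=0, c1=-1, c2=7)
macro 3: S0 reads c2=7 → after 2×micro: 0; S1 reads c0=0 → after 1×micro: -1; S2 reads c1=-1 → after 1×micro: 15 ⇒ (c0=0, c1=-1, c2=15)
macro 4: S0 reads c2=15 → after 2×micro: 0; S1 reads c0=0 → after 1×micro: -1; S2 reads c1=-1 → after 1×micro: 31 ⇒ (c0=0, c1=-1, c2=31)
macro 5: S0 reads c2=31 → after 2×micro: 0; S1 reads c0=0 → after 1×micro: -1; S2 reads c1=-1 → after 1×micro: 63 ⇒ (c0=0, c1=-1, c2=63)
macro 6: S0 reads c2=63 → after 2×micro: 0; S1 reads c0=0 → after 1×micro: -1; S2 reads c1=-1 → after 1×micro: 127 ⇒ (c0=0, c1=-1, c2=127)
macro 7: S0 reads c2=127 → after 2×micro: 0; S1 reads c0=0 → after 1×micro: -1; S2 reads c1=-1 → after 1×micro: 255 ⇒ (c0=0, c1=-1, c2=255)
macro 8: S0 reads c2=255 → after 2×micro: 0; S1 reads c0=0 → after 1×micro: -1; S2 reads c1=-1 → after 1×micro: 511 ⇒ (c0=0, c1=-1, c2=511)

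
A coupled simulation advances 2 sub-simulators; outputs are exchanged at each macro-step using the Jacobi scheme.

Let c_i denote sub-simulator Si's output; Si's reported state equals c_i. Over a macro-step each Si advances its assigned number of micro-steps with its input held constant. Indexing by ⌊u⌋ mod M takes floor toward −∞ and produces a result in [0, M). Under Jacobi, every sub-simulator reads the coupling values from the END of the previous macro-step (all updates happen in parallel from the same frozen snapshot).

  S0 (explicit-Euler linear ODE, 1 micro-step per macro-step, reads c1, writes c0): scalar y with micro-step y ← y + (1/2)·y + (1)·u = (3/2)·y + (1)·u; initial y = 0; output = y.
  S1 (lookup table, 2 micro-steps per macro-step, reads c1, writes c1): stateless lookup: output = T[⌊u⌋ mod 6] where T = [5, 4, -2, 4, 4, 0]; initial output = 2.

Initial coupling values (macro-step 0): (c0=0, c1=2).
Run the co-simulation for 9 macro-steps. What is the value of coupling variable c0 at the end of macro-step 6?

c0 at macro-step 6 = 601/16

macro 1: S0 reads c1=2 → after 1×micro: 2; S1 reads c1=2 → after 2×micro: -2 ⇒ (c0=2, c1=-2)
macro 2: S0 reads c1=-2 → after 1×micro: 1; S1 reads c1=-2 → after 2×micro: 4 ⇒ (c0=1, c1=4)
macro 3: S0 reads c1=4 → after 1×micro: 11/2; S1 reads c1=4 → after 2×micro: 4 ⇒ (c0=11/2, c1=4)
macro 4: S0 reads c1=4 → after 1×micro: 49/4; S1 reads c1=4 → after 2×micro: 4 ⇒ (c0=49/4, c1=4)
macro 5: S0 reads c1=4 → after 1×micro: 179/8; S1 reads c1=4 → after 2×micro: 4 ⇒ (c0=179/8, c1=4)
macro 6: S0 reads c1=4 → after 1×micro: 601/16; S1 reads c1=4 → after 2×micro: 4 ⇒ (c0=601/16, c1=4)
macro 7: S0 reads c1=4 → after 1×micro: 1931/32; S1 reads c1=4 → after 2×micro: 4 ⇒ (c0=1931/32, c1=4)
macro 8: S0 reads c1=4 → after 1×micro: 6049/64; S1 reads c1=4 → after 2×micro: 4 ⇒ (c0=6049/64, c1=4)
macro 9: S0 reads c1=4 → after 1×micro: 18659/128; S1 reads c1=4 → after 2×micro: 4 ⇒ (c0=18659/128, c1=4)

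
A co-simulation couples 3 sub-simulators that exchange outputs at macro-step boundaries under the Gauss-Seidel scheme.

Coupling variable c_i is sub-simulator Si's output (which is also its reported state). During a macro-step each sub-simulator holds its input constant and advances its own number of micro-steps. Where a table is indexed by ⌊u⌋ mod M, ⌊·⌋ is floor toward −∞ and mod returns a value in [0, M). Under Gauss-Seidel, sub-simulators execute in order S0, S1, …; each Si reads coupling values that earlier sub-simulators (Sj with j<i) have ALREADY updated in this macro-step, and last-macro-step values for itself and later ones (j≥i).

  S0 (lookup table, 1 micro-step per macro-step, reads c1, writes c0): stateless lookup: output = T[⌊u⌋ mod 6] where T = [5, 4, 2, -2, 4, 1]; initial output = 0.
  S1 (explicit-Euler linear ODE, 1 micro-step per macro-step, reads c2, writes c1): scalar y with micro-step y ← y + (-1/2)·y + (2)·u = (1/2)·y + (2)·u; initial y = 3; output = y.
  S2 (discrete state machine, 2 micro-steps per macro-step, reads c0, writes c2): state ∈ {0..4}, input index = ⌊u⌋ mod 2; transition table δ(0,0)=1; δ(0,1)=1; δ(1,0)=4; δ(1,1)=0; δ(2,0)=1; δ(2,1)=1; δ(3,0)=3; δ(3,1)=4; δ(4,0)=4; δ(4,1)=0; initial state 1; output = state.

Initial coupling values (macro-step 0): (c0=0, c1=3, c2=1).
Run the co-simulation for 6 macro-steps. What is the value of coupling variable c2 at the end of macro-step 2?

c2 at macro-step 2 = 4

macro 1: S0 reads c1=3 → after 1×micro: -2; S1 reads c2=1 → after 1×micro: 7/2; S2 reads c0=-2 → after 2×micro: 4 ⇒ (c0=-2, c1=7/2, c2=4)
macro 2: S0 reads c1=7/2 → after 1×micro: -2; S1 reads c2=4 → after 1×micro: 39/4; S2 reads c0=-2 → after 2×micro: 4 ⇒ (c0=-2, c1=39/4, c2=4)
macro 3: S0 reads c1=39/4 → after 1×micro: -2; S1 reads c2=4 → after 1×micro: 103/8; S2 reads c0=-2 → after 2×micro: 4 ⇒ (c0=-2, c1=103/8, c2=4)
macro 4: S0 reads c1=103/8 → after 1×micro: 5; S1 reads c2=4 → after 1×micro: 231/16; S2 reads c0=5 → after 2×micro: 1 ⇒ (c0=5, c1=231/16, c2=1)
macro 5: S0 reads c1=231/16 → after 1×micro: 2; S1 reads c2=1 → after 1×micro: 295/32; S2 reads c0=2 → after 2×micro: 4 ⇒ (c0=2, c1=295/32, c2=4)
macro 6: S0 reads c1=295/32 → after 1×micro: -2; S1 reads c2=4 → after 1×micro: 807/64; S2 reads c0=-2 → after 2×micro: 4 ⇒ (c0=-2, c1=807/64, c2=4)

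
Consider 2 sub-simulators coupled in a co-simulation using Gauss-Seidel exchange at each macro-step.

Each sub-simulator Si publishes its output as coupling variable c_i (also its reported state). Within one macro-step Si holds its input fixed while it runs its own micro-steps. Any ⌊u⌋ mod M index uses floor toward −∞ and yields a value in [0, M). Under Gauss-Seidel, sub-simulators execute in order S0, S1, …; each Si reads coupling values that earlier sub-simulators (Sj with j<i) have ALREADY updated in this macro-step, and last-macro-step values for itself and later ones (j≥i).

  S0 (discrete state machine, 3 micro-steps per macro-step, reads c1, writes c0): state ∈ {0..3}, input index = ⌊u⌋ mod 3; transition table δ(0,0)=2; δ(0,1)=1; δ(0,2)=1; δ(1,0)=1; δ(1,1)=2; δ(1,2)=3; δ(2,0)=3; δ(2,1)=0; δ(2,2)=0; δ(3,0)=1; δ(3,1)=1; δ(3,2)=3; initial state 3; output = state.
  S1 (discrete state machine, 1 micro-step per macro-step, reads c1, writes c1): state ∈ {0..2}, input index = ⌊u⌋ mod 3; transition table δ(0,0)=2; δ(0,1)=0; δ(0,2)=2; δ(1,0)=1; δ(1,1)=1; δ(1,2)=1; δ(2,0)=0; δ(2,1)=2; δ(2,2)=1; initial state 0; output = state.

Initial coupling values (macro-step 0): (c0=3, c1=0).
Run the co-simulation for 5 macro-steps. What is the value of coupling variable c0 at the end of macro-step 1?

macro 1: S0 reads c1=0 → after 3×micro: 1; S1 reads c1=0 → after 1×micro: 2 ⇒ (c0=1, c1=2)
macro 2: S0 reads c1=2 → after 3×micro: 3; S1 reads c1=2 → after 1×micro: 1 ⇒ (c0=3, c1=1)
macro 3: S0 reads c1=1 → after 3×micro: 0; S1 reads c1=1 → after 1×micro: 1 ⇒ (c0=0, c1=1)
macro 4: S0 reads c1=1 → after 3×micro: 0; S1 reads c1=1 → after 1×micro: 1 ⇒ (c0=0, c1=1)
macro 5: S0 reads c1=1 → after 3×micro: 0; S1 reads c1=1 → after 1×micro: 1 ⇒ (c0=0, c1=1)

c0 at macro-step 1 = 1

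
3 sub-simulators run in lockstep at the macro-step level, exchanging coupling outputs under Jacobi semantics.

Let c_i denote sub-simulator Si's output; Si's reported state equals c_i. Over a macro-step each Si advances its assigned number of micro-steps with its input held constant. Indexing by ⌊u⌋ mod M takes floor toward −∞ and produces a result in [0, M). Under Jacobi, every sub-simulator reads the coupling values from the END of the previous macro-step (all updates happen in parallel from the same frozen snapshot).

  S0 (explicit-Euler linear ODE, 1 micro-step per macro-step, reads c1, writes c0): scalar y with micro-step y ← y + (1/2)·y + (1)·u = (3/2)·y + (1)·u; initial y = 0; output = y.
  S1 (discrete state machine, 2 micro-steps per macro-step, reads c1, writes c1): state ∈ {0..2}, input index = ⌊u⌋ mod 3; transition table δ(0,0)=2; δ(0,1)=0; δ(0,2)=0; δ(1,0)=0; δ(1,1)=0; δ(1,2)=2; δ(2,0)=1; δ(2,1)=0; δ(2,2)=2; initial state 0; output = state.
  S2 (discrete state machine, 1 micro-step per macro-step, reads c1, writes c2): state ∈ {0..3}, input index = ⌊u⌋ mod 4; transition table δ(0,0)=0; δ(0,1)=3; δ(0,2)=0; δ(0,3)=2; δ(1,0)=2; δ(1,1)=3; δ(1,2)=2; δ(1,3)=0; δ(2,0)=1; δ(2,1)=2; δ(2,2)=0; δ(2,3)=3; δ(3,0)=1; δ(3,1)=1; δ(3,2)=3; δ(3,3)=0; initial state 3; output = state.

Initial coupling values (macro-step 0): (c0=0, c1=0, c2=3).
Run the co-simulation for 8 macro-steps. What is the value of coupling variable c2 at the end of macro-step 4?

c2 at macro-step 4 = 3

macro 1: S0 reads c1=0 → after 1×micro: 0; S1 reads c1=0 → after 2×micro: 1; S2 reads c1=0 → after 1×micro: 1 ⇒ (c0=0, c1=1, c2=1)
macro 2: S0 reads c1=1 → after 1×micro: 1; S1 reads c1=1 → after 2×micro: 0; S2 reads c1=1 → after 1×micro: 3 ⇒ (c0=1, c1=0, c2=3)
macro 3: S0 reads c1=0 → after 1×micro: 3/2; S1 reads c1=0 → after 2×micro: 1; S2 reads c1=0 → after 1×micro: 1 ⇒ (c0=3/2, c1=1, c2=1)
macro 4: S0 reads c1=1 → after 1×micro: 13/4; S1 reads c1=1 → after 2×micro: 0; S2 reads c1=1 → after 1×micro: 3 ⇒ (c0=13/4, c1=0, c2=3)
macro 5: S0 reads c1=0 → after 1×micro: 39/8; S1 reads c1=0 → after 2×micro: 1; S2 reads c1=0 → after 1×micro: 1 ⇒ (c0=39/8, c1=1, c2=1)
macro 6: S0 reads c1=1 → after 1×micro: 133/16; S1 reads c1=1 → after 2×micro: 0; S2 reads c1=1 → after 1×micro: 3 ⇒ (c0=133/16, c1=0, c2=3)
macro 7: S0 reads c1=0 → after 1×micro: 399/32; S1 reads c1=0 → after 2×micro: 1; S2 reads c1=0 → after 1×micro: 1 ⇒ (c0=399/32, c1=1, c2=1)
macro 8: S0 reads c1=1 → after 1×micro: 1261/64; S1 reads c1=1 → after 2×micro: 0; S2 reads c1=1 → after 1×micro: 3 ⇒ (c0=1261/64, c1=0, c2=3)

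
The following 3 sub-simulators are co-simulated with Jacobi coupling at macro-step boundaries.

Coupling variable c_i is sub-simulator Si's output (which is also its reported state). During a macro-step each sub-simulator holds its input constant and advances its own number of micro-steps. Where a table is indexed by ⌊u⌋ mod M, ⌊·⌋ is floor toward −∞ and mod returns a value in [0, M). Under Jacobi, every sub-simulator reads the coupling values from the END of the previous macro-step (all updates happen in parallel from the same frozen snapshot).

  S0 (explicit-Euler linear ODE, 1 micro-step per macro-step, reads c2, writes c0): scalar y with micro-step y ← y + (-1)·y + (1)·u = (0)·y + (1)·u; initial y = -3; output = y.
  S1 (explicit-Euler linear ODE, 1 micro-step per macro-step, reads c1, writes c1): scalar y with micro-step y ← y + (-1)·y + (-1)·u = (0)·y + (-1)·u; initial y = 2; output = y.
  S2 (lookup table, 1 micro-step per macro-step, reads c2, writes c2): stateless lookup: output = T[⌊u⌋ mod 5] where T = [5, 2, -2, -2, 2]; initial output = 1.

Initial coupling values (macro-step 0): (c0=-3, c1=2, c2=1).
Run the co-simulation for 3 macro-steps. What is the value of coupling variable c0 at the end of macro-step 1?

c0 at macro-step 1 = 1

macro 1: S0 reads c2=1 → after 1×micro: 1; S1 reads c1=2 → after 1×micro: -2; S2 reads c2=1 → after 1×micro: 2 ⇒ (c0=1, c1=-2, c2=2)
macro 2: S0 reads c2=2 → after 1×micro: 2; S1 reads c1=-2 → after 1×micro: 2; S2 reads c2=2 → after 1×micro: -2 ⇒ (c0=2, c1=2, c2=-2)
macro 3: S0 reads c2=-2 → after 1×micro: -2; S1 reads c1=2 → after 1×micro: -2; S2 reads c2=-2 → after 1×micro: -2 ⇒ (c0=-2, c1=-2, c2=-2)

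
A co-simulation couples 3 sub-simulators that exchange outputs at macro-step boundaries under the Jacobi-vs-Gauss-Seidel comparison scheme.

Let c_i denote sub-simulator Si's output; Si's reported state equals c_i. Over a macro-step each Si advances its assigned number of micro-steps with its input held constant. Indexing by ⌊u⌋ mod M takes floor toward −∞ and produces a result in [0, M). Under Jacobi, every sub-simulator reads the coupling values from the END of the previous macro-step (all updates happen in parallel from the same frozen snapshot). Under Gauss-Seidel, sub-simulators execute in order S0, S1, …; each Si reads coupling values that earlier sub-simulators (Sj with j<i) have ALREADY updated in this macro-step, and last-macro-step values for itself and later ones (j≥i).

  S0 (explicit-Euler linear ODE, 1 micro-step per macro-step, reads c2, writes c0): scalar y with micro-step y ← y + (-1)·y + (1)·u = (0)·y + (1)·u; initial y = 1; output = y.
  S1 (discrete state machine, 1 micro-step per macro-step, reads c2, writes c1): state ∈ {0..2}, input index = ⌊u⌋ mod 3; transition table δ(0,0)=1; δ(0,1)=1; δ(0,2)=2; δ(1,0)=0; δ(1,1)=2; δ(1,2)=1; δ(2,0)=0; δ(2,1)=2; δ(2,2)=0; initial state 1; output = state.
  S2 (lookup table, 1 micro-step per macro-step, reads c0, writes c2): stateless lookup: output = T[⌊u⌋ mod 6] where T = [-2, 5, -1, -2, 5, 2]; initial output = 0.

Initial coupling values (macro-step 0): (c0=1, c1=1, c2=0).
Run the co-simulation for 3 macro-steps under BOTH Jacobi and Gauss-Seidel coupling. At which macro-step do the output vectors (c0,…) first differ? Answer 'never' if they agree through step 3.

[Jacobi] macro 1: S0 reads c2=0 → after 1×micro: 0; S1 reads c2=0 → after 1×micro: 0; S2 reads c0=1 → after 1×micro: 5 ⇒ (c0=0, c1=0, c2=5)
[Jacobi] macro 2: S0 reads c2=5 → after 1×micro: 5; S1 reads c2=5 → after 1×micro: 2; S2 reads c0=0 → after 1×micro: -2 ⇒ (c0=5, c1=2, c2=-2)
[Jacobi] macro 3: S0 reads c2=-2 → after 1×micro: -2; S1 reads c2=-2 → after 1×micro: 2; S2 reads c0=5 → after 1×micro: 2 ⇒ (c0=-2, c1=2, c2=2)
[Gauss-Seidel] macro 1: S0 reads c2=0 → after 1×micro: 0; S1 reads c2=0 → after 1×micro: 0; S2 reads c0=0 → after 1×micro: -2 ⇒ (c0=0, c1=0, c2=-2)
[Gauss-Seidel] macro 2: S0 reads c2=-2 → after 1×micro: -2; S1 reads c2=-2 → after 1×micro: 1; S2 reads c0=-2 → after 1×micro: 5 ⇒ (c0=-2, c1=1, c2=5)
[Gauss-Seidel] macro 3: S0 reads c2=5 → after 1×micro: 5; S1 reads c2=5 → after 1×micro: 1; S2 reads c0=5 → after 1×micro: 2 ⇒ (c0=5, c1=1, c2=2)

first divergence at macro-step: 1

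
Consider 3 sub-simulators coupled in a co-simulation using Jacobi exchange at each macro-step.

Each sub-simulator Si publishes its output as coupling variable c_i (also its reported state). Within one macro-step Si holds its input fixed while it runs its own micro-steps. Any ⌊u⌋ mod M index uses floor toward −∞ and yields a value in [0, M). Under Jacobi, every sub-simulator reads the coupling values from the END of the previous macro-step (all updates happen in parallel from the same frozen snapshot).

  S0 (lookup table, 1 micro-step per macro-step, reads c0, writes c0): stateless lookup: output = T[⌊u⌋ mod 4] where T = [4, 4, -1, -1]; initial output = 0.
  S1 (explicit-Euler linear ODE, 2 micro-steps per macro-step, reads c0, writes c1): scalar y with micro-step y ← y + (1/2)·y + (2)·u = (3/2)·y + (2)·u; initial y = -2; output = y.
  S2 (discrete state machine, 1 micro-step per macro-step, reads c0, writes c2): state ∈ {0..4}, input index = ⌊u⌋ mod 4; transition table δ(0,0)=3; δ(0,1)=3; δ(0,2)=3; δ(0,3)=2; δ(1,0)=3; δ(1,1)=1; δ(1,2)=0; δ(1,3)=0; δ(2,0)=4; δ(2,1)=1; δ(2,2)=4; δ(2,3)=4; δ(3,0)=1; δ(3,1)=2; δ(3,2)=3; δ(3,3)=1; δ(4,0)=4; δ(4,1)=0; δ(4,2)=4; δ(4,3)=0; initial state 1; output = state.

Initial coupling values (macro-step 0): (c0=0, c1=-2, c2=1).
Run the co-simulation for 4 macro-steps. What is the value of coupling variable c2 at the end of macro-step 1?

c2 at macro-step 1 = 3

macro 1: S0 reads c0=0 → after 1×micro: 4; S1 reads c0=0 → after 2×micro: -9/2; S2 reads c0=0 → after 1×micro: 3 ⇒ (c0=4, c1=-9/2, c2=3)
macro 2: S0 reads c0=4 → after 1×micro: 4; S1 reads c0=4 → after 2×micro: 79/8; S2 reads c0=4 → after 1×micro: 1 ⇒ (c0=4, c1=79/8, c2=1)
macro 3: S0 reads c0=4 → after 1×micro: 4; S1 reads c0=4 → after 2×micro: 1351/32; S2 reads c0=4 → after 1×micro: 3 ⇒ (c0=4, c1=1351/32, c2=3)
macro 4: S0 reads c0=4 → after 1×micro: 4; S1 reads c0=4 → after 2×micro: 14719/128; S2 reads c0=4 → after 1×micro: 1 ⇒ (c0=4, c1=14719/128, c2=1)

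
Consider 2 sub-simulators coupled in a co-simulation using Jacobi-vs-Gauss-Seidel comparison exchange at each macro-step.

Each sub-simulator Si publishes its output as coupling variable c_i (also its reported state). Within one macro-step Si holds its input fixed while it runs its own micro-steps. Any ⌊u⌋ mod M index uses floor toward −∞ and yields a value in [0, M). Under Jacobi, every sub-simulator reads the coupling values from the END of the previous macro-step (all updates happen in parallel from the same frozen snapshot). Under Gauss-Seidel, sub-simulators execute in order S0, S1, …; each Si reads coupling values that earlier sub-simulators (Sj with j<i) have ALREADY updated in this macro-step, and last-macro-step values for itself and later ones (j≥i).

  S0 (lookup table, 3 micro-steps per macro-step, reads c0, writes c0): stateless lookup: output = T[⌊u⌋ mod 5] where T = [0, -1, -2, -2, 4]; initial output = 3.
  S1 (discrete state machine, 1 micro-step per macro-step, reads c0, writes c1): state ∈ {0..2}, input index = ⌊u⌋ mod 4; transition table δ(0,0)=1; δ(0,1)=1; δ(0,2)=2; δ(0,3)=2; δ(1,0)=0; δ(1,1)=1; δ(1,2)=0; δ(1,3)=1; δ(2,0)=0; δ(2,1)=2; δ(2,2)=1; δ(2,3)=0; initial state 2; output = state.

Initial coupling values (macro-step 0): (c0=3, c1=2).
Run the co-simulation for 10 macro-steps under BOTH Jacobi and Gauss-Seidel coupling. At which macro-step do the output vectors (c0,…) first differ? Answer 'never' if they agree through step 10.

first divergence at macro-step: 1

[Jacobi] macro 1: S0 reads c0=3 → after 3×micro: -2; S1 reads c0=3 → after 1×micro: 0 ⇒ (c0=-2, c1=0)
[Jacobi] macro 2: S0 reads c0=-2 → after 3×micro: -2; S1 reads c0=-2 → after 1×micro: 2 ⇒ (c0=-2, c1=2)
[Jacobi] macro 3: S0 reads c0=-2 → after 3×micro: -2; S1 reads c0=-2 → after 1×micro: 1 ⇒ (c0=-2, c1=1)
[Jacobi] macro 4: S0 reads c0=-2 → after 3×micro: -2; S1 reads c0=-2 → after 1×micro: 0 ⇒ (c0=-2, c1=0)
[Jacobi] macro 5: S0 reads c0=-2 → after 3×micro: -2; S1 reads c0=-2 → after 1×micro: 2 ⇒ (c0=-2, c1=2)
[Jacobi] macro 6: S0 reads c0=-2 → after 3×micro: -2; S1 reads c0=-2 → after 1×micro: 1 ⇒ (c0=-2, c1=1)
[Jacobi] macro 7: S0 reads c0=-2 → after 3×micro: -2; S1 reads c0=-2 → after 1×micro: 0 ⇒ (c0=-2, c1=0)
[Jacobi] macro 8: S0 reads c0=-2 → after 3×micro: -2; S1 reads c0=-2 → after 1×micro: 2 ⇒ (c0=-2, c1=2)
[Jacobi] macro 9: S0 reads c0=-2 → after 3×micro: -2; S1 reads c0=-2 → after 1×micro: 1 ⇒ (c0=-2, c1=1)
[Jacobi] macro 10: S0 reads c0=-2 → after 3×micro: -2; S1 reads c0=-2 → after 1×micro: 0 ⇒ (c0=-2, c1=0)
[Gauss-Seidel] macro 1: S0 reads c0=3 → after 3×micro: -2; S1 reads c0=-2 → after 1×micro: 1 ⇒ (c0=-2, c1=1)
[Gauss-Seidel] macro 2: S0 reads c0=-2 → after 3×micro: -2; S1 reads c0=-2 → after 1×micro: 0 ⇒ (c0=-2, c1=0)
[Gauss-Seidel] macro 3: S0 reads c0=-2 → after 3×micro: -2; S1 reads c0=-2 → after 1×micro: 2 ⇒ (c0=-2, c1=2)
[Gauss-Seidel] macro 4: S0 reads c0=-2 → after 3×micro: -2; S1 reads c0=-2 → after 1×micro: 1 ⇒ (c0=-2, c1=1)
[Gauss-Seidel] macro 5: S0 reads c0=-2 → after 3×micro: -2; S1 reads c0=-2 → after 1×micro: 0 ⇒ (c0=-2, c1=0)
[Gauss-Seidel] macro 6: S0 reads c0=-2 → after 3×micro: -2; S1 reads c0=-2 → after 1×micro: 2 ⇒ (c0=-2, c1=2)
[Gauss-Seidel] macro 7: S0 reads c0=-2 → after 3×micro: -2; S1 reads c0=-2 → after 1×micro: 1 ⇒ (c0=-2, c1=1)
[Gauss-Seidel] macro 8: S0 reads c0=-2 → after 3×micro: -2; S1 reads c0=-2 → after 1×micro: 0 ⇒ (c0=-2, c1=0)
[Gauss-Seidel] macro 9: S0 reads c0=-2 → after 3×micro: -2; S1 reads c0=-2 → after 1×micro: 2 ⇒ (c0=-2, c1=2)
[Gauss-Seidel] macro 10: S0 reads c0=-2 → after 3×micro: -2; S1 reads c0=-2 → after 1×micro: 1 ⇒ (c0=-2, c1=1)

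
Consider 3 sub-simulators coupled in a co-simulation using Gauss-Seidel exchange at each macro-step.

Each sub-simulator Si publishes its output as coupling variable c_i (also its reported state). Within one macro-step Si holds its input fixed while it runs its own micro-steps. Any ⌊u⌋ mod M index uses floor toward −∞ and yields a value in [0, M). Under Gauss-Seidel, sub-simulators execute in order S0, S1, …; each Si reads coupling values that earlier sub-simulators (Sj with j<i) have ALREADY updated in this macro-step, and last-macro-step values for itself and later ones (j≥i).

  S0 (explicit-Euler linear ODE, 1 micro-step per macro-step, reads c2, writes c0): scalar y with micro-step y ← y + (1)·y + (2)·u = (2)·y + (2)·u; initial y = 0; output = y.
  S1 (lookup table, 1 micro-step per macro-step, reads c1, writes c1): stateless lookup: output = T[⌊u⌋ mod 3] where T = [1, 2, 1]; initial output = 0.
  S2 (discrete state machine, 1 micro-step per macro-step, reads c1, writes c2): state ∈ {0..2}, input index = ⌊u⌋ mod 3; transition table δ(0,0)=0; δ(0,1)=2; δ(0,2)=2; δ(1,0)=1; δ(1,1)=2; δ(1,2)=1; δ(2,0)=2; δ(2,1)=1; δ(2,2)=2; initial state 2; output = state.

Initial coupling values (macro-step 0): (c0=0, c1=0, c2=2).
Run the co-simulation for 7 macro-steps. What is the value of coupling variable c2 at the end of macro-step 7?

c2 at macro-step 7 = 2

macro 1: S0 reads c2=2 → after 1×micro: 4; S1 reads c1=0 → after 1×micro: 1; S2 reads c1=1 → after 1×micro: 1 ⇒ (c0=4, c1=1, c2=1)
macro 2: S0 reads c2=1 → after 1×micro: 10; S1 reads c1=1 → after 1×micro: 2; S2 reads c1=2 → after 1×micro: 1 ⇒ (c0=10, c1=2, c2=1)
macro 3: S0 reads c2=1 → after 1×micro: 22; S1 reads c1=2 → after 1×micro: 1; S2 reads c1=1 → after 1×micro: 2 ⇒ (c0=22, c1=1, c2=2)
macro 4: S0 reads c2=2 → after 1×micro: 48; S1 reads c1=1 → after 1×micro: 2; S2 reads c1=2 → after 1×micro: 2 ⇒ (c0=48, c1=2, c2=2)
macro 5: S0 reads c2=2 → after 1×micro: 100; S1 reads c1=2 → after 1×micro: 1; S2 reads c1=1 → after 1×micro: 1 ⇒ (c0=100, c1=1, c2=1)
macro 6: S0 reads c2=1 → after 1×micro: 202; S1 reads c1=1 → after 1×micro: 2; S2 reads c1=2 → after 1×micro: 1 ⇒ (c0=202, c1=2, c2=1)
macro 7: S0 reads c2=1 → after 1×micro: 406; S1 reads c1=2 → after 1×micro: 1; S2 reads c1=1 → after 1×micro: 2 ⇒ (c0=406, c1=1, c2=2)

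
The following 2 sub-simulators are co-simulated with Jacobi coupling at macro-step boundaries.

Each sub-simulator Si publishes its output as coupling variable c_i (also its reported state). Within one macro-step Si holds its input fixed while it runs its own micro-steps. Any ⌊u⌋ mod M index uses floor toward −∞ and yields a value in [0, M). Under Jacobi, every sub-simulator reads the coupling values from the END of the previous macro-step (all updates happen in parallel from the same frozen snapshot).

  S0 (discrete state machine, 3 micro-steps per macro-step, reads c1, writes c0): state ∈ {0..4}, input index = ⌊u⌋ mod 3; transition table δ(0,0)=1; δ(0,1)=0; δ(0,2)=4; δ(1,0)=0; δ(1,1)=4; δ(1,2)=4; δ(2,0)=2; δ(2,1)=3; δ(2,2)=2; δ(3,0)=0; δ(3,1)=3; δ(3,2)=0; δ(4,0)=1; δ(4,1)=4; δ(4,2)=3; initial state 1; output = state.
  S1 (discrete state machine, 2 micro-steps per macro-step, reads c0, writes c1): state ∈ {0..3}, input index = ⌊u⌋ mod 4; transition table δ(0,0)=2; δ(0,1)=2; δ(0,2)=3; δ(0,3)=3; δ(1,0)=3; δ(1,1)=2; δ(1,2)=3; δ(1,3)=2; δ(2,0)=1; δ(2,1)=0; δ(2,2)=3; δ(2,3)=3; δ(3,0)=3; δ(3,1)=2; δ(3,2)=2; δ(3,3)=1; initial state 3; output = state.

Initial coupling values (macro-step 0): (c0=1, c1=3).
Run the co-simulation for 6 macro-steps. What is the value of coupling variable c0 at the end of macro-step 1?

macro 1: S0 reads c1=3 → after 3×micro: 0; S1 reads c0=1 → after 2×micro: 0 ⇒ (c0=0, c1=0)
macro 2: S0 reads c1=0 → after 3×micro: 1; S1 reads c0=0 → after 2×micro: 1 ⇒ (c0=1, c1=1)
macro 3: S0 reads c1=1 → after 3×micro: 4; S1 reads c0=1 → after 2×micro: 0 ⇒ (c0=4, c1=0)
macro 4: S0 reads c1=0 → after 3×micro: 1; S1 reads c0=4 → after 2×micro: 1 ⇒ (c0=1, c1=1)
macro 5: S0 reads c1=1 → after 3×micro: 4; S1 reads c0=1 → after 2×micro: 0 ⇒ (c0=4, c1=0)
macro 6: S0 reads c1=0 → after 3×micro: 1; S1 reads c0=4 → after 2×micro: 1 ⇒ (c0=1, c1=1)

c0 at macro-step 1 = 0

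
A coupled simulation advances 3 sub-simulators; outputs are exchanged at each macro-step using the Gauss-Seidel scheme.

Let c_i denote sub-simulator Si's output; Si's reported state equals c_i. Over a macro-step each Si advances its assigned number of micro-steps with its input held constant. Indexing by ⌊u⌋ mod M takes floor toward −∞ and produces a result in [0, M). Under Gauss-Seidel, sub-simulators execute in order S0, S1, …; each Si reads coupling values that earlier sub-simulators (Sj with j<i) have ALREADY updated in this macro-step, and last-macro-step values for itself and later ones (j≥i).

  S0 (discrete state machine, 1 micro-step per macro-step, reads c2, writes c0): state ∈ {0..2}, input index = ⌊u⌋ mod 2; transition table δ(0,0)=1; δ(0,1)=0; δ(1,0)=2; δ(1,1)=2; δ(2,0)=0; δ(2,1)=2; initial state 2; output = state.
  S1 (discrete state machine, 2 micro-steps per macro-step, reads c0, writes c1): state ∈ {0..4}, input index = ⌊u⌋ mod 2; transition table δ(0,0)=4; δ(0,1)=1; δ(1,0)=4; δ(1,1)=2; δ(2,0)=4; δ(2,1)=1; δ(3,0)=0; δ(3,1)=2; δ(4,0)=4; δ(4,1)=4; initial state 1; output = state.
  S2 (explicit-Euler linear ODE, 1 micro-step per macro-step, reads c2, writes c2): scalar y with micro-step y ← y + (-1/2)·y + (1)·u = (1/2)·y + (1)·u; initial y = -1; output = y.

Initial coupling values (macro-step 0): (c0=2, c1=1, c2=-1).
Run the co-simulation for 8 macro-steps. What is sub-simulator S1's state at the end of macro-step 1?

macro 1: S0 reads c2=-1 → after 1×micro: 2; S1 reads c0=2 → after 2×micro: 4; S2 reads c2=-1 → after 1×micro: -3/2 ⇒ (c0=2, c1=4, c2=-3/2)
macro 2: S0 reads c2=-3/2 → after 1×micro: 0; S1 reads c0=0 → after 2×micro: 4; S2 reads c2=-3/2 → after 1×micro: -9/4 ⇒ (c0=0, c1=4, c2=-9/4)
macro 3: S0 reads c2=-9/4 → after 1×micro: 0; S1 reads c0=0 → after 2×micro: 4; S2 reads c2=-9/4 → after 1×micro: -27/8 ⇒ (c0=0, c1=4, c2=-27/8)
macro 4: S0 reads c2=-27/8 → after 1×micro: 1; S1 reads c0=1 → after 2×micro: 4; S2 reads c2=-27/8 → after 1×micro: -81/16 ⇒ (c0=1, c1=4, c2=-81/16)
macro 5: S0 reads c2=-81/16 → after 1×micro: 2; S1 reads c0=2 → after 2×micro: 4; S2 reads c2=-81/16 → after 1×micro: -243/32 ⇒ (c0=2, c1=4, c2=-243/32)
macro 6: S0 reads c2=-243/32 → after 1×micro: 0; S1 reads c0=0 → after 2×micro: 4; S2 reads c2=-243/32 → after 1×micro: -729/64 ⇒ (c0=0, c1=4, c2=-729/64)
macro 7: S0 reads c2=-729/64 → after 1×micro: 1; S1 reads c0=1 → after 2×micro: 4; S2 reads c2=-729/64 → after 1×micro: -2187/128 ⇒ (c0=1, c1=4, c2=-2187/128)
macro 8: S0 reads c2=-2187/128 → after 1×micro: 2; S1 reads c0=2 → after 2×micro: 4; S2 reads c2=-2187/128 → after 1×micro: -6561/256 ⇒ (c0=2, c1=4, c2=-6561/256)

S1 state at macro-step 1 = 4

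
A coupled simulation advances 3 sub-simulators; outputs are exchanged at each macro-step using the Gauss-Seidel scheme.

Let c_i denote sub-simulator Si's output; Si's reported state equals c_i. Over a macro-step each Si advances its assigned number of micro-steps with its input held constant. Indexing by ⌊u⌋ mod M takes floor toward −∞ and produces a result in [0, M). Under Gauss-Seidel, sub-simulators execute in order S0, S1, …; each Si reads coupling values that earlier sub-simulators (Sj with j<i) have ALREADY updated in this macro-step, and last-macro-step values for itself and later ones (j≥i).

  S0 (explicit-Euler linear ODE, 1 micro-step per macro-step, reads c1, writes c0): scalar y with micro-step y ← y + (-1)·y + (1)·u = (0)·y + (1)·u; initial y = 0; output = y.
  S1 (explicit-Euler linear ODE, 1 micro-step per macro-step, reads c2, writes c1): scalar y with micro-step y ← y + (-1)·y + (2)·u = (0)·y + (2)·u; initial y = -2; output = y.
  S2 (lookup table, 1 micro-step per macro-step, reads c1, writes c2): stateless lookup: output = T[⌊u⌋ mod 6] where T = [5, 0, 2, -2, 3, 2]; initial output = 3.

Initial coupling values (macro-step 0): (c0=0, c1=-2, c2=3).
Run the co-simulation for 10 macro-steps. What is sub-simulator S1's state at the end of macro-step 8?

macro 1: S0 reads c1=-2 → after 1×micro: -2; S1 reads c2=3 → after 1×micro: 6; S2 reads c1=6 → after 1×micro: 5 ⇒ (c0=-2, c1=6, c2=5)
macro 2: S0 reads c1=6 → after 1×micro: 6; S1 reads c2=5 → after 1×micro: 10; S2 reads c1=10 → after 1×micro: 3 ⇒ (c0=6, c1=10, c2=3)
macro 3: S0 reads c1=10 → after 1×micro: 10; S1 reads c2=3 → after 1×micro: 6; S2 reads c1=6 → after 1×micro: 5 ⇒ (c0=10, c1=6, c2=5)
macro 4: S0 reads c1=6 → after 1×micro: 6; S1 reads c2=5 → after 1×micro: 10; S2 reads c1=10 → after 1×micro: 3 ⇒ (c0=6, c1=10, c2=3)
macro 5: S0 reads c1=10 → after 1×micro: 10; S1 reads c2=3 → after 1×micro: 6; S2 reads c1=6 → after 1×micro: 5 ⇒ (c0=10, c1=6, c2=5)
macro 6: S0 reads c1=6 → after 1×micro: 6; S1 reads c2=5 → after 1×micro: 10; S2 reads c1=10 → after 1×micro: 3 ⇒ (c0=6, c1=10, c2=3)
macro 7: S0 reads c1=10 → after 1×micro: 10; S1 reads c2=3 → after 1×micro: 6; S2 reads c1=6 → after 1×micro: 5 ⇒ (c0=10, c1=6, c2=5)
macro 8: S0 reads c1=6 → after 1×micro: 6; S1 reads c2=5 → after 1×micro: 10; S2 reads c1=10 → after 1×micro: 3 ⇒ (c0=6, c1=10, c2=3)
macro 9: S0 reads c1=10 → after 1×micro: 10; S1 reads c2=3 → after 1×micro: 6; S2 reads c1=6 → after 1×micro: 5 ⇒ (c0=10, c1=6, c2=5)
macro 10: S0 reads c1=6 → after 1×micro: 6; S1 reads c2=5 → after 1×micro: 10; S2 reads c1=10 → after 1×micro: 3 ⇒ (c0=6, c1=10, c2=3)

S1 state at macro-step 8 = 10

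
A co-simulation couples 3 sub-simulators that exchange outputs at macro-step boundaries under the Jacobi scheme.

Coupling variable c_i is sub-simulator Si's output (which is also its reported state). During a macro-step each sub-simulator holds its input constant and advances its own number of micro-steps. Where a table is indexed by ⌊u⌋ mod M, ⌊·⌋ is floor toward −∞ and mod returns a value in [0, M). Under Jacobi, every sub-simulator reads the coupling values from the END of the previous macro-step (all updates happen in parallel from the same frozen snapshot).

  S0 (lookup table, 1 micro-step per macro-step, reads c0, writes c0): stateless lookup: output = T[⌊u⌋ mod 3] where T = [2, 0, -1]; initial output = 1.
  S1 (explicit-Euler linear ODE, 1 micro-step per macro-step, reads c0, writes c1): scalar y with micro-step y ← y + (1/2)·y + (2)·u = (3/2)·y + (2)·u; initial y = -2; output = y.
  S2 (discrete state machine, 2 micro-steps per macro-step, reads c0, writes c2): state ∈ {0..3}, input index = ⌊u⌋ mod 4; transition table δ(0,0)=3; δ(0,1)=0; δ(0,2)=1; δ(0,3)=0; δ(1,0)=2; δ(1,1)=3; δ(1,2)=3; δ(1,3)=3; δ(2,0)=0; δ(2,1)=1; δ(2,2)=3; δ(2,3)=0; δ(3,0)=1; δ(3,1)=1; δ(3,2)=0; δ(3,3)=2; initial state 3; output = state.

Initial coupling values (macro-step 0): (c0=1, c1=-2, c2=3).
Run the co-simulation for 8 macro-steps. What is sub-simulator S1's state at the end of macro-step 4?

S1 state at macro-step 4 = 5/8

macro 1: S0 reads c0=1 → after 1×micro: 0; S1 reads c0=1 → after 1×micro: -1; S2 reads c0=1 → after 2×micro: 3 ⇒ (c0=0, c1=-1, c2=3)
macro 2: S0 reads c0=0 → after 1×micro: 2; S1 reads c0=0 → after 1×micro: -3/2; S2 reads c0=0 → after 2×micro: 2 ⇒ (c0=2, c1=-3/2, c2=2)
macro 3: S0 reads c0=2 → after 1×micro: -1; S1 reads c0=2 → after 1×micro: 7/4; S2 reads c0=2 → after 2×micro: 0 ⇒ (c0=-1, c1=7/4, c2=0)
macro 4: S0 reads c0=-1 → after 1×micro: -1; S1 reads c0=-1 → after 1×micro: 5/8; S2 reads c0=-1 → after 2×micro: 0 ⇒ (c0=-1, c1=5/8, c2=0)
macro 5: S0 reads c0=-1 → after 1×micro: -1; S1 reads c0=-1 → after 1×micro: -17/16; S2 reads c0=-1 → after 2×micro: 0 ⇒ (c0=-1, c1=-17/16, c2=0)
macro 6: S0 reads c0=-1 → after 1×micro: -1; S1 reads c0=-1 → after 1×micro: -115/32; S2 reads c0=-1 → after 2×micro: 0 ⇒ (c0=-1, c1=-115/32, c2=0)
macro 7: S0 reads c0=-1 → after 1×micro: -1; S1 reads c0=-1 → after 1×micro: -473/64; S2 reads c0=-1 → after 2×micro: 0 ⇒ (c0=-1, c1=-473/64, c2=0)
macro 8: S0 reads c0=-1 → after 1×micro: -1; S1 reads c0=-1 → after 1×micro: -1675/128; S2 reads c0=-1 → after 2×micro: 0 ⇒ (c0=-1, c1=-1675/128, c2=0)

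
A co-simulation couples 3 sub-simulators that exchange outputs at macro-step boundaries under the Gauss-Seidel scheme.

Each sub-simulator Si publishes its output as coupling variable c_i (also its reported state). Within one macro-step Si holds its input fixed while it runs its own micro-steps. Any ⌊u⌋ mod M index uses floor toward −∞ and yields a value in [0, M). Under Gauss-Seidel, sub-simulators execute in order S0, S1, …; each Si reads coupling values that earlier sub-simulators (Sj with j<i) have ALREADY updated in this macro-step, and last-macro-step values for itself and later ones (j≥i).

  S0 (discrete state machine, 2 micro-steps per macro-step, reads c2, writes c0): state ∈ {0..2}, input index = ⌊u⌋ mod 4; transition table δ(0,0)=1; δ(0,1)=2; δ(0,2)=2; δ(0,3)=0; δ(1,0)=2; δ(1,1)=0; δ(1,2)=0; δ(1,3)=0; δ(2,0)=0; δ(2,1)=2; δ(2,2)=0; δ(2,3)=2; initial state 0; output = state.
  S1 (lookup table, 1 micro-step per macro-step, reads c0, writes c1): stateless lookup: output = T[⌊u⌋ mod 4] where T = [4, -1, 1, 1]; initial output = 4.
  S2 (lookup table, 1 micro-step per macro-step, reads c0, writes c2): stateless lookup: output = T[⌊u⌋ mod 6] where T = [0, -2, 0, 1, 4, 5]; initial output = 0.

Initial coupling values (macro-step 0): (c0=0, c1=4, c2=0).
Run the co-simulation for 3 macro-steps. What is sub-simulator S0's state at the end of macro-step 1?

S0 state at macro-step 1 = 2

macro 1: S0 reads c2=0 → after 2×micro: 2; S1 reads c0=2 → after 1×micro: 1; S2 reads c0=2 → after 1×micro: 0 ⇒ (c0=2, c1=1, c2=0)
macro 2: S0 reads c2=0 → after 2×micro: 1; S1 reads c0=1 → after 1×micro: -1; S2 reads c0=1 → after 1×micro: -2 ⇒ (c0=1, c1=-1, c2=-2)
macro 3: S0 reads c2=-2 → after 2×micro: 2; S1 reads c0=2 → after 1×micro: 1; S2 reads c0=2 → after 1×micro: 0 ⇒ (c0=2, c1=1, c2=0)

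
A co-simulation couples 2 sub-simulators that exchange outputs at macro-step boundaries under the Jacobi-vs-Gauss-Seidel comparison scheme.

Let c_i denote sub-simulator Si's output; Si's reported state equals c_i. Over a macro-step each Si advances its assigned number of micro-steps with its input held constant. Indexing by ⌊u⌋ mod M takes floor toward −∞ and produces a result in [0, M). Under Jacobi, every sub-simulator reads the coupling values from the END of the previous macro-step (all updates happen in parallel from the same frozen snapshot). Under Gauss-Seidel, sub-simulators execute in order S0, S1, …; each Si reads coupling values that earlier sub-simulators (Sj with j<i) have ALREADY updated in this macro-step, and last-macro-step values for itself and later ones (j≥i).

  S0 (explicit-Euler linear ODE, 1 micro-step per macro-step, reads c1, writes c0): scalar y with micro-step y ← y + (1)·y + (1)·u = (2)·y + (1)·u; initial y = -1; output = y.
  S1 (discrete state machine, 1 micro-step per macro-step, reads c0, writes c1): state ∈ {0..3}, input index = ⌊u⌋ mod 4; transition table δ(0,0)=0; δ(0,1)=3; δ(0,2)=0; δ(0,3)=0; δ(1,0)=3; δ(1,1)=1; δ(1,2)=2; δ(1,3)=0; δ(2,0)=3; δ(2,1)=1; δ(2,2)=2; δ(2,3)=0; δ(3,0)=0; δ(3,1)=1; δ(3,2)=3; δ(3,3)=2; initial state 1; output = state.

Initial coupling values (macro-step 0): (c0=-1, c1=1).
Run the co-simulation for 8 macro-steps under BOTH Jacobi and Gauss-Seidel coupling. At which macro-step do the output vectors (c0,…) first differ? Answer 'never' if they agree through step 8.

first divergence at macro-step: never

[Jacobi] macro 1: S0 reads c1=1 → after 1×micro: -1; S1 reads c0=-1 → after 1×micro: 0 ⇒ (c0=-1, c1=0)
[Jacobi] macro 2: S0 reads c1=0 → after 1×micro: -2; S1 reads c0=-1 → after 1×micro: 0 ⇒ (c0=-2, c1=0)
[Jacobi] macro 3: S0 reads c1=0 → after 1×micro: -4; S1 reads c0=-2 → after 1×micro: 0 ⇒ (c0=-4, c1=0)
[Jacobi] macro 4: S0 reads c1=0 → after 1×micro: -8; S1 reads c0=-4 → after 1×micro: 0 ⇒ (c0=-8, c1=0)
[Jacobi] macro 5: S0 reads c1=0 → after 1×micro: -16; S1 reads c0=-8 → after 1×micro: 0 ⇒ (c0=-16, c1=0)
[Jacobi] macro 6: S0 reads c1=0 → after 1×micro: -32; S1 reads c0=-16 → after 1×micro: 0 ⇒ (c0=-32, c1=0)
[Jacobi] macro 7: S0 reads c1=0 → after 1×micro: -64; S1 reads c0=-32 → after 1×micro: 0 ⇒ (c0=-64, c1=0)
[Jacobi] macro 8: S0 reads c1=0 → after 1×micro: -128; S1 reads c0=-64 → after 1×micro: 0 ⇒ (c0=-128, c1=0)
[Gauss-Seidel] macro 1: S0 reads c1=1 → after 1×micro: -1; S1 reads c0=-1 → after 1×micro: 0 ⇒ (c0=-1, c1=0)
[Gauss-Seidel] macro 2: S0 reads c1=0 → after 1×micro: -2; S1 reads c0=-2 → after 1×micro: 0 ⇒ (c0=-2, c1=0)
[Gauss-Seidel] macro 3: S0 reads c1=0 → after 1×micro: -4; S1 reads c0=-4 → after 1×micro: 0 ⇒ (c0=-4, c1=0)
[Gauss-Seidel] macro 4: S0 reads c1=0 → after 1×micro: -8; S1 reads c0=-8 → after 1×micro: 0 ⇒ (c0=-8, c1=0)
[Gauss-Seidel] macro 5: S0 reads c1=0 → after 1×micro: -16; S1 reads c0=-16 → after 1×micro: 0 ⇒ (c0=-16, c1=0)
[Gauss-Seidel] macro 6: S0 reads c1=0 → after 1×micro: -32; S1 reads c0=-32 → after 1×micro: 0 ⇒ (c0=-32, c1=0)
[Gauss-Seidel] macro 7: S0 reads c1=0 → after 1×micro: -64; S1 reads c0=-64 → after 1×micro: 0 ⇒ (c0=-64, c1=0)
[Gauss-Seidel] macro 8: S0 reads c1=0 → after 1×micro: -128; S1 reads c0=-128 → after 1×micro: 0 ⇒ (c0=-128, c1=0)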